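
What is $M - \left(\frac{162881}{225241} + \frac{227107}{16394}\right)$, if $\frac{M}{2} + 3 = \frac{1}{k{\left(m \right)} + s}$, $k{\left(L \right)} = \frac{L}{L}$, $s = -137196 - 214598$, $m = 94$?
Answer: $- \frac{26729128578484533}{1299031167410522} \approx -20.576$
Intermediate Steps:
$s = -351794$ ($s = -137196 - 214598 = -351794$)
$k{\left(L \right)} = 1$
$M = - \frac{2110760}{351793}$ ($M = -6 + \frac{2}{1 - 351794} = -6 + \frac{2}{-351793} = -6 + 2 \left(- \frac{1}{351793}\right) = -6 - \frac{2}{351793} = - \frac{2110760}{351793} \approx -6.0$)
$M - \left(\frac{162881}{225241} + \frac{227107}{16394}\right) = - \frac{2110760}{351793} - \left(\frac{162881}{225241} + \frac{227107}{16394}\right) = - \frac{2110760}{351793} - \frac{53824078901}{3692600954} = - \frac{26729128578484533}{1299031167410522}$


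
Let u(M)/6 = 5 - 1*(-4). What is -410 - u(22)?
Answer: -464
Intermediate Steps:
u(M) = 54 (u(M) = 6*(5 - 1*(-4)) = 6*(5 + 4) = 6*9 = 54)
-410 - u(22) = -410 - 1*54 = -410 - 54 = -464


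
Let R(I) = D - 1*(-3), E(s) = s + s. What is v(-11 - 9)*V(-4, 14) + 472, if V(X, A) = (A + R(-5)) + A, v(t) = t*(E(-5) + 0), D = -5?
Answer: 5672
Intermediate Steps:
E(s) = 2*s
R(I) = -2 (R(I) = -5 - 1*(-3) = -5 + 3 = -2)
v(t) = -10*t (v(t) = t*(2*(-5) + 0) = t*(-10 + 0) = t*(-10) = -10*t)
V(X, A) = -2 + 2*A (V(X, A) = (A - 2) + A = (-2 + A) + A = -2 + 2*A)
v(-11 - 9)*V(-4, 14) + 472 = (-10*(-11 - 9))*(-2 + 2*14) + 472 = (-10*(-20))*(-2 + 28) + 472 = 200*26 + 472 = 5200 + 472 = 5672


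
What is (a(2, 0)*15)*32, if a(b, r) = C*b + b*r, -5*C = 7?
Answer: -1344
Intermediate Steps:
C = -7/5 (C = -⅕*7 = -7/5 ≈ -1.4000)
a(b, r) = -7*b/5 + b*r
(a(2, 0)*15)*32 = (((⅕)*2*(-7 + 5*0))*15)*32 = (((⅕)*2*(-7 + 0))*15)*32 = (((⅕)*2*(-7))*15)*32 = -14/5*15*32 = -42*32 = -1344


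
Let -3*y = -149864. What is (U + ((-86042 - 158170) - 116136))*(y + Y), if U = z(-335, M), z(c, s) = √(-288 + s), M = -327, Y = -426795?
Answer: 135793660436 - 1130521*I*√615/3 ≈ 1.3579e+11 - 9.3453e+6*I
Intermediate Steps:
y = 149864/3 (y = -⅓*(-149864) = 149864/3 ≈ 49955.)
U = I*√615 (U = √(-288 - 327) = √(-615) = I*√615 ≈ 24.799*I)
(U + ((-86042 - 158170) - 116136))*(y + Y) = (I*√615 + ((-86042 - 158170) - 116136))*(149864/3 - 426795) = (I*√615 + (-244212 - 116136))*(-1130521/3) = (I*√615 - 360348)*(-1130521/3) = (-360348 + I*√615)*(-1130521/3) = 135793660436 - 1130521*I*√615/3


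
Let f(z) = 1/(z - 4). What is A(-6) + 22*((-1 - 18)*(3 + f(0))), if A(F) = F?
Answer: -2311/2 ≈ -1155.5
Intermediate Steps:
f(z) = 1/(-4 + z)
A(-6) + 22*((-1 - 18)*(3 + f(0))) = -6 + 22*((-1 - 18)*(3 + 1/(-4 + 0))) = -6 + 22*(-19*(3 + 1/(-4))) = -6 + 22*(-19*(3 - ¼)) = -6 + 22*(-19*11/4) = -6 + 22*(-209/4) = -6 - 2299/2 = -2311/2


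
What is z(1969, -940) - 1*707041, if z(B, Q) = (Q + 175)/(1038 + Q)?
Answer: -69290783/98 ≈ -7.0705e+5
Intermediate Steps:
z(B, Q) = (175 + Q)/(1038 + Q)
z(1969, -940) - 1*707041 = (175 - 940)/(1038 - 940) - 1*707041 = -765/98 - 707041 = -69290783/98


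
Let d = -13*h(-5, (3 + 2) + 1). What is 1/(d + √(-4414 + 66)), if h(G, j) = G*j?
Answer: 195/78224 - I*√1087/78224 ≈ 0.0024928 - 0.00042148*I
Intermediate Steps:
d = 390 (d = -(-65)*((3 + 2) + 1) = -(-65)*(5 + 1) = -(-65)*6 = -13*(-30) = 390)
1/(d + √(-4414 + 66)) = 1/(390 + √(-4414 + 66)) = 1/(390 + √(-4348)) = 1/(390 + 2*I*√1087)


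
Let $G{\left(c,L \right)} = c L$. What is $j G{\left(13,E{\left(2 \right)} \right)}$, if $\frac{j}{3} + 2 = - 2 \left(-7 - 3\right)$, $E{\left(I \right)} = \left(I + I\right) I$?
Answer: $5616$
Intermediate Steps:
$E{\left(I \right)} = 2 I^{2}$ ($E{\left(I \right)} = 2 I I = 2 I^{2}$)
$G{\left(c,L \right)} = L c$
$j = 54$ ($j = -6 + 3 \left(- 2 \left(-7 - 3\right)\right) = -6 + 3 \left(\left(-2\right) \left(-10\right)\right) = -6 + 3 \cdot 20 = -6 + 60 = 54$)
$j G{\left(13,E{\left(2 \right)} \right)} = 54 \cdot 2 \cdot 2^{2} \cdot 13 = 54 \cdot 2 \cdot 4 \cdot 13 = 54 \cdot 8 \cdot 13 = 54 \cdot 104 = 5616$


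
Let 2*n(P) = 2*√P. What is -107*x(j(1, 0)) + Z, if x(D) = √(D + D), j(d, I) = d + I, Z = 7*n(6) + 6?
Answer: 6 - 107*√2 + 7*√6 ≈ -128.17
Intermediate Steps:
n(P) = √P (n(P) = (2*√P)/2 = √P)
Z = 6 + 7*√6 (Z = 7*√6 + 6 = 6 + 7*√6 ≈ 23.146)
j(d, I) = I + d
x(D) = √2*√D (x(D) = √(2*D) = √2*√D)
-107*x(j(1, 0)) + Z = -107*√2*√(0 + 1) + (6 + 7*√6) = -107*√2*√1 + (6 + 7*√6) = -107*√2 + (6 + 7*√6) = 6 - 107*√2 + 7*√6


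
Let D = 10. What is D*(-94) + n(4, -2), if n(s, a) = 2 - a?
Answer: -936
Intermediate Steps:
D*(-94) + n(4, -2) = 10*(-94) + (2 - 1*(-2)) = -940 + (2 + 2) = -940 + 4 = -936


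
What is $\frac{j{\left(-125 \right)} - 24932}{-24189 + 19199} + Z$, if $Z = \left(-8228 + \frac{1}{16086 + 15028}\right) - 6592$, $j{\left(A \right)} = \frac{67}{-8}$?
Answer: $- \frac{9200641221529}{621035440} \approx -14815.0$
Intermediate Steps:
$j{\left(A \right)} = - \frac{67}{8}$ ($j{\left(A \right)} = 67 \left(- \frac{1}{8}\right) = - \frac{67}{8}$)
$Z = - \frac{461109479}{31114}$ ($Z = \left(-8228 + \frac{1}{31114}\right) - 6592 = - \frac{256005991}{31114} - 6592 = - \frac{461109479}{31114} \approx -14820.0$)
$\frac{j{\left(-125 \right)} - 24932}{-24189 + 19199} + Z = \frac{- \frac{67}{8} - 24932}{-24189 + 19199} - \frac{461109479}{31114} = - \frac{199523}{8 \left(-4990\right)} - \frac{461109479}{31114} = \left(- \frac{199523}{8}\right) \left(- \frac{1}{4990}\right) - \frac{461109479}{31114} = \frac{199523}{39920} - \frac{461109479}{31114} = - \frac{9200641221529}{621035440}$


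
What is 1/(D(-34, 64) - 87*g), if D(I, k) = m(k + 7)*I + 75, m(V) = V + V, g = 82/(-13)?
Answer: -13/54655 ≈ -0.00023786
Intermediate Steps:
g = -82/13 (g = 82*(-1/13) = -82/13 ≈ -6.3077)
m(V) = 2*V
D(I, k) = 75 + I*(14 + 2*k) (D(I, k) = (2*(k + 7))*I + 75 = (2*(7 + k))*I + 75 = (14 + 2*k)*I + 75 = I*(14 + 2*k) + 75 = 75 + I*(14 + 2*k))
1/(D(-34, 64) - 87*g) = 1/((75 + 2*(-34)*(7 + 64)) - 87*(-82/13)) = 1/((75 + 2*(-34)*71) + 7134/13) = 1/((75 - 4828) + 7134/13) = 1/(-4753 + 7134/13) = 1/(-54655/13) = -13/54655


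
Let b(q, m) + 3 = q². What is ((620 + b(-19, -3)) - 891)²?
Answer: 7569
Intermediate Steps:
b(q, m) = -3 + q²
((620 + b(-19, -3)) - 891)² = ((620 + (-3 + (-19)²)) - 891)² = ((620 + (-3 + 361)) - 891)² = ((620 + 358) - 891)² = (978 - 891)² = 87² = 7569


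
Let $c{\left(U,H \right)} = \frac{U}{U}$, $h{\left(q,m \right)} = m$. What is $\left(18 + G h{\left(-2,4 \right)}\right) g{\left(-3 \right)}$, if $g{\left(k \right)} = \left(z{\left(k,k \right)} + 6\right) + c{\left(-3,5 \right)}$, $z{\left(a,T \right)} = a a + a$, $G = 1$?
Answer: $286$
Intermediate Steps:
$z{\left(a,T \right)} = a + a^{2}$ ($z{\left(a,T \right)} = a^{2} + a = a + a^{2}$)
$c{\left(U,H \right)} = 1$
$g{\left(k \right)} = 7 + k \left(1 + k\right)$ ($g{\left(k \right)} = \left(k \left(1 + k\right) + 6\right) + 1 = \left(6 + k \left(1 + k\right)\right) + 1 = 7 + k \left(1 + k\right)$)
$\left(18 + G h{\left(-2,4 \right)}\right) g{\left(-3 \right)} = \left(18 + 1 \cdot 4\right) \left(7 - 3 \left(1 - 3\right)\right) = \left(18 + 4\right) \left(7 - -6\right) = 22 \left(7 + 6\right) = 22 \cdot 13 = 286$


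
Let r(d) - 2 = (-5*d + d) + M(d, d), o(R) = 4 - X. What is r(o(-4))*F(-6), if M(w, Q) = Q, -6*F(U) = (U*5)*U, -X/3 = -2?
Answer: -240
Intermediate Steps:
X = 6 (X = -3*(-2) = 6)
F(U) = -5*U**2/6 (F(U) = -U*5*U/6 = -5*U*U/6 = -5*U**2/6)
o(R) = -2 (o(R) = 4 - 1*6 = 4 - 6 = -2)
r(d) = 2 - 3*d (r(d) = 2 + ((-5*d + d) + d) = 2 + (-4*d + d) = 2 - 3*d)
r(o(-4))*F(-6) = (2 - 3*(-2))*(-5/6*(-6)**2) = (2 + 6)*(-5/6*36) = 8*(-30) = -240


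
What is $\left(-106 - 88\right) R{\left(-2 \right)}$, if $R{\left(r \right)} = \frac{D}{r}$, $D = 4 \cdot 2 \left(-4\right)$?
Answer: $-3104$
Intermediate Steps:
$D = -32$ ($D = 8 \left(-4\right) = -32$)
$R{\left(r \right)} = - \frac{32}{r}$
$\left(-106 - 88\right) R{\left(-2 \right)} = \left(-106 - 88\right) \left(- \frac{32}{-2}\right) = - 194 \left(\left(-32\right) \left(- \frac{1}{2}\right)\right) = \left(-194\right) 16 = -3104$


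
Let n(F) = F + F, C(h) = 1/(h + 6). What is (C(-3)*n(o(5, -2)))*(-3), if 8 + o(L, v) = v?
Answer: 20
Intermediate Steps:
o(L, v) = -8 + v
C(h) = 1/(6 + h)
n(F) = 2*F
(C(-3)*n(o(5, -2)))*(-3) = ((2*(-8 - 2))/(6 - 3))*(-3) = ((2*(-10))/3)*(-3) = ((⅓)*(-20))*(-3) = -20/3*(-3) = 20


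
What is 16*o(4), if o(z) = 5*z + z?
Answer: 384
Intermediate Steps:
o(z) = 6*z
16*o(4) = 16*(6*4) = 16*24 = 384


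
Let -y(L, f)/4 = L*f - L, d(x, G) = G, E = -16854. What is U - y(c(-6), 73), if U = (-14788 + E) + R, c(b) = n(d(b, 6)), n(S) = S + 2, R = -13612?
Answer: -42950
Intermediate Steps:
n(S) = 2 + S
c(b) = 8 (c(b) = 2 + 6 = 8)
y(L, f) = 4*L - 4*L*f (y(L, f) = -4*(L*f - L) = -4*(-L + L*f) = 4*L - 4*L*f)
U = -45254 (U = (-14788 - 16854) - 13612 = -31642 - 13612 = -45254)
U - y(c(-6), 73) = -45254 - 4*8*(1 - 1*73) = -45254 - 4*8*(1 - 73) = -45254 - 4*8*(-72) = -45254 - 1*(-2304) = -45254 + 2304 = -42950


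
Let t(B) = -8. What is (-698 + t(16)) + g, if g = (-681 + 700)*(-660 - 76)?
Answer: -14690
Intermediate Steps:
g = -13984 (g = 19*(-736) = -13984)
(-698 + t(16)) + g = (-698 - 8) - 13984 = -706 - 13984 = -14690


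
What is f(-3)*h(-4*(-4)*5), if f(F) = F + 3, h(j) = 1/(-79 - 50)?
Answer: 0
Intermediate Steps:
h(j) = -1/129 (h(j) = 1/(-129) = -1/129)
f(F) = 3 + F
f(-3)*h(-4*(-4)*5) = (3 - 3)*(-1/129) = 0*(-1/129) = 0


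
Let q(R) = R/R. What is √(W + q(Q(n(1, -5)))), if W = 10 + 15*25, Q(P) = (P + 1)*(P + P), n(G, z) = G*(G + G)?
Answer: √386 ≈ 19.647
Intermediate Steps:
n(G, z) = 2*G² (n(G, z) = G*(2*G) = 2*G²)
Q(P) = 2*P*(1 + P) (Q(P) = (1 + P)*(2*P) = 2*P*(1 + P))
W = 385 (W = 10 + 375 = 385)
q(R) = 1
√(W + q(Q(n(1, -5)))) = √(385 + 1) = √386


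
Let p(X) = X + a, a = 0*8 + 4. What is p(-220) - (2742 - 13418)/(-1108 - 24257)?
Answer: -5489516/25365 ≈ -216.42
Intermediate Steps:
a = 4 (a = 0 + 4 = 4)
p(X) = 4 + X (p(X) = X + 4 = 4 + X)
p(-220) - (2742 - 13418)/(-1108 - 24257) = (4 - 220) - (2742 - 13418)/(-1108 - 24257) = -216 - (-10676)/(-25365) = -216 - (-10676)*(-1)/25365 = -216 - 1*10676/25365 = -216 - 10676/25365 = -5489516/25365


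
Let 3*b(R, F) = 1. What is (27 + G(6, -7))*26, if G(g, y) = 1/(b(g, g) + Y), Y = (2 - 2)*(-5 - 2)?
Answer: 780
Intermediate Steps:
Y = 0 (Y = 0*(-7) = 0)
b(R, F) = ⅓ (b(R, F) = (⅓)*1 = ⅓)
G(g, y) = 3 (G(g, y) = 1/(⅓ + 0) = 1/(⅓) = 3)
(27 + G(6, -7))*26 = (27 + 3)*26 = 30*26 = 780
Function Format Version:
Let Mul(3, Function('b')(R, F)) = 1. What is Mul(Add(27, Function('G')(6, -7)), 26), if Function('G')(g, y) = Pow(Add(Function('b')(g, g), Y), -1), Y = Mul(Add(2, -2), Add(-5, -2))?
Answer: 780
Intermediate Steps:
Y = 0 (Y = Mul(0, -7) = 0)
Function('b')(R, F) = Rational(1, 3) (Function('b')(R, F) = Mul(Rational(1, 3), 1) = Rational(1, 3))
Function('G')(g, y) = 3 (Function('G')(g, y) = Pow(Add(Rational(1, 3), 0), -1) = Pow(Rational(1, 3), -1) = 3)
Mul(Add(27, Function('G')(6, -7)), 26) = Mul(Add(27, 3), 26) = Mul(30, 26) = 780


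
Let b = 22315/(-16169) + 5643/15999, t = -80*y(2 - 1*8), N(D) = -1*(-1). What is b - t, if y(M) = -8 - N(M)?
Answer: -62173671446/86229277 ≈ -721.03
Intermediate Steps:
N(D) = 1
y(M) = -9 (y(M) = -8 - 1*1 = -8 - 1 = -9)
t = 720 (t = -80*(-9) = 720)
b = -88592006/86229277 (b = 22315*(-1/16169) + 5643*(1/15999) = -22315/16169 + 1881/5333 = -88592006/86229277 ≈ -1.0274)
b - t = -88592006/86229277 - 1*720 = -88592006/86229277 - 720 = -62173671446/86229277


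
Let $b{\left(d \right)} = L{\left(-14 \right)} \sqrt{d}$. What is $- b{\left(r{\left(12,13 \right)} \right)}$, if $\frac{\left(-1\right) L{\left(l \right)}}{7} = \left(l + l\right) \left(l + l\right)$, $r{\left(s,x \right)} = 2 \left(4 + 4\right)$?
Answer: $21952$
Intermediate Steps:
$r{\left(s,x \right)} = 16$ ($r{\left(s,x \right)} = 2 \cdot 8 = 16$)
$L{\left(l \right)} = - 28 l^{2}$ ($L{\left(l \right)} = - 7 \left(l + l\right) \left(l + l\right) = - 7 \cdot 2 l 2 l = - 7 \cdot 4 l^{2} = - 28 l^{2}$)
$b{\left(d \right)} = - 5488 \sqrt{d}$ ($b{\left(d \right)} = - 28 \left(-14\right)^{2} \sqrt{d} = \left(-28\right) 196 \sqrt{d} = - 5488 \sqrt{d}$)
$- b{\left(r{\left(12,13 \right)} \right)} = - \left(-5488\right) \sqrt{16} = - \left(-5488\right) 4 = \left(-1\right) \left(-21952\right) = 21952$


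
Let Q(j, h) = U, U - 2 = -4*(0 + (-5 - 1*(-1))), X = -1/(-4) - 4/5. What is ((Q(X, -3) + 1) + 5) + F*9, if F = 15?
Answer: 159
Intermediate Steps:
X = -11/20 (X = -1*(-1/4) - 4*1/5 = 1/4 - 4/5 = -11/20 ≈ -0.55000)
U = 18 (U = 2 - 4*(0 + (-5 - 1*(-1))) = 2 - 4*(0 + (-5 + 1)) = 2 - 4*(0 - 4) = 2 - 4*(-4) = 2 + 16 = 18)
Q(j, h) = 18
((Q(X, -3) + 1) + 5) + F*9 = ((18 + 1) + 5) + 15*9 = (19 + 5) + 135 = 24 + 135 = 159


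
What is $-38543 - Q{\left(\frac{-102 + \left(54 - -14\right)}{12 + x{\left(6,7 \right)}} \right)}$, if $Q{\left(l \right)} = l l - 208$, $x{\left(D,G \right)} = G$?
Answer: $- \frac{13840091}{361} \approx -38338.0$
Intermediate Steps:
$Q{\left(l \right)} = -208 + l^{2}$ ($Q{\left(l \right)} = l^{2} - 208 = -208 + l^{2}$)
$-38543 - Q{\left(\frac{-102 + \left(54 - -14\right)}{12 + x{\left(6,7 \right)}} \right)} = -38543 - \left(-208 + \left(\frac{-102 + \left(54 - -14\right)}{12 + 7}\right)^{2}\right) = -38543 - \left(-208 + \left(\frac{-102 + \left(54 + 14\right)}{19}\right)^{2}\right) = -38543 - \left(-208 + \left(\left(-102 + 68\right) \frac{1}{19}\right)^{2}\right) = -38543 - \left(-208 + \left(\left(-34\right) \frac{1}{19}\right)^{2}\right) = -38543 - \left(-208 + \left(- \frac{34}{19}\right)^{2}\right) = -38543 - \left(-208 + \frac{1156}{361}\right) = -38543 - - \frac{73932}{361} = -38543 + \frac{73932}{361} = - \frac{13840091}{361}$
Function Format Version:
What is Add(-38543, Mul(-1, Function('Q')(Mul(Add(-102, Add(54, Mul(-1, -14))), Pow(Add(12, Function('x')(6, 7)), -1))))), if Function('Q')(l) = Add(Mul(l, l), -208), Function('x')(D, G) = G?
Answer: Rational(-13840091, 361) ≈ -38338.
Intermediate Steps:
Function('Q')(l) = Add(-208, Pow(l, 2)) (Function('Q')(l) = Add(Pow(l, 2), -208) = Add(-208, Pow(l, 2)))
Add(-38543, Mul(-1, Function('Q')(Mul(Add(-102, Add(54, Mul(-1, -14))), Pow(Add(12, Function('x')(6, 7)), -1))))) = Add(-38543, Mul(-1, Add(-208, Pow(Mul(Add(-102, Add(54, Mul(-1, -14))), Pow(Add(12, 7), -1)), 2)))) = Add(-38543, Mul(-1, Add(-208, Pow(Mul(Add(-102, Add(54, 14)), Pow(19, -1)), 2)))) = Add(-38543, Mul(-1, Add(-208, Pow(Mul(Add(-102, 68), Rational(1, 19)), 2)))) = Add(-38543, Mul(-1, Add(-208, Pow(Mul(-34, Rational(1, 19)), 2)))) = Add(-38543, Mul(-1, Add(-208, Pow(Rational(-34, 19), 2)))) = Add(-38543, Mul(-1, Add(-208, Rational(1156, 361)))) = Add(-38543, Mul(-1, Rational(-73932, 361))) = Add(-38543, Rational(73932, 361)) = Rational(-13840091, 361)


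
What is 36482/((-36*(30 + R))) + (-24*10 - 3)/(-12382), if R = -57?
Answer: 56494540/1504413 ≈ 37.553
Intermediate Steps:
36482/((-36*(30 + R))) + (-24*10 - 3)/(-12382) = 36482/((-36*(30 - 57))) + (-24*10 - 3)/(-12382) = 36482/((-36*(-27))) + (-240 - 3)*(-1/12382) = 36482/972 - 243*(-1/12382) = 36482*(1/972) + 243/12382 = 18241/486 + 243/12382 = 56494540/1504413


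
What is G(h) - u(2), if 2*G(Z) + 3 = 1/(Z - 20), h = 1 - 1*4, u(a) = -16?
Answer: 333/23 ≈ 14.478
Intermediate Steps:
h = -3 (h = 1 - 4 = -3)
G(Z) = -3/2 + 1/(2*(-20 + Z)) (G(Z) = -3/2 + 1/(2*(Z - 20)) = -3/2 + 1/(2*(-20 + Z)))
G(h) - u(2) = (61 - 3*(-3))/(2*(-20 - 3)) - 1*(-16) = (½)*(61 + 9)/(-23) + 16 = (½)*(-1/23)*70 + 16 = -35/23 + 16 = 333/23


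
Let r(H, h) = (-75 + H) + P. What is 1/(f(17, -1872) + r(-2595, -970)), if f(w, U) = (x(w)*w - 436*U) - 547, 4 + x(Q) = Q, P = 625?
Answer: 1/813821 ≈ 1.2288e-6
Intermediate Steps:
x(Q) = -4 + Q
r(H, h) = 550 + H (r(H, h) = (-75 + H) + 625 = 550 + H)
f(w, U) = -547 - 436*U + w*(-4 + w) (f(w, U) = ((-4 + w)*w - 436*U) - 547 = (w*(-4 + w) - 436*U) - 547 = (-436*U + w*(-4 + w)) - 547 = -547 - 436*U + w*(-4 + w))
1/(f(17, -1872) + r(-2595, -970)) = 1/((-547 - 436*(-1872) + 17*(-4 + 17)) + (550 - 2595)) = 1/((-547 + 816192 + 17*13) - 2045) = 1/((-547 + 816192 + 221) - 2045) = 1/(815866 - 2045) = 1/813821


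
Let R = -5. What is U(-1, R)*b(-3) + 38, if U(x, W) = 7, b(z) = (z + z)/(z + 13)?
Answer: 169/5 ≈ 33.800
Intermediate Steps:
b(z) = 2*z/(13 + z) (b(z) = (2*z)/(13 + z) = 2*z/(13 + z))
U(-1, R)*b(-3) + 38 = 7*(2*(-3)/(13 - 3)) + 38 = 7*(2*(-3)/10) + 38 = 7*(2*(-3)*(⅒)) + 38 = 7*(-⅗) + 38 = -21/5 + 38 = 169/5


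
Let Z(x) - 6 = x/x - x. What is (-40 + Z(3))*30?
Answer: -1080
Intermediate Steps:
Z(x) = 7 - x (Z(x) = 6 + (x/x - x) = 6 + (1 - x) = 7 - x)
(-40 + Z(3))*30 = (-40 + (7 - 1*3))*30 = (-40 + (7 - 3))*30 = (-40 + 4)*30 = -36*30 = -1080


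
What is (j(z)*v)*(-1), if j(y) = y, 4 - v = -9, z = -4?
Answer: 52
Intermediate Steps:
v = 13 (v = 4 - 1*(-9) = 4 + 9 = 13)
(j(z)*v)*(-1) = -4*13*(-1) = -52*(-1) = 52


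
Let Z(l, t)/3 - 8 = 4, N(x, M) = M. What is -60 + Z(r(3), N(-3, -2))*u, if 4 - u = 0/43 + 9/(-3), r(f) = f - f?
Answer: 192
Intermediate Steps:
r(f) = 0
Z(l, t) = 36 (Z(l, t) = 24 + 3*4 = 24 + 12 = 36)
u = 7 (u = 4 - (0/43 + 9/(-3)) = 4 - (0*(1/43) + 9*(-⅓)) = 4 - (0 - 3) = 4 - 1*(-3) = 4 + 3 = 7)
-60 + Z(r(3), N(-3, -2))*u = -60 + 36*7 = -60 + 252 = 192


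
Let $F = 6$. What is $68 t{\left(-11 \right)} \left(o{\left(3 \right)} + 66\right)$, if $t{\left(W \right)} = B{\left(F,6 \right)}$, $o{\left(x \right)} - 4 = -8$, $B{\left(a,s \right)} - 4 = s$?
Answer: $42160$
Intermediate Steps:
$B{\left(a,s \right)} = 4 + s$
$o{\left(x \right)} = -4$ ($o{\left(x \right)} = 4 - 8 = -4$)
$t{\left(W \right)} = 10$ ($t{\left(W \right)} = 4 + 6 = 10$)
$68 t{\left(-11 \right)} \left(o{\left(3 \right)} + 66\right) = 68 \cdot 10 \left(-4 + 66\right) = 680 \cdot 62 = 42160$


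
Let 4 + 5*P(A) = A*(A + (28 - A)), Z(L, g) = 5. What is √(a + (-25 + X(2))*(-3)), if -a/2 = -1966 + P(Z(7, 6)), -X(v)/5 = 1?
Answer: √99190/5 ≈ 62.989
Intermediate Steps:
P(A) = -⅘ + 28*A/5 (P(A) = -⅘ + (A*(A + (28 - A)))/5 = -⅘ + (A*28)/5 = -⅘ + (28*A)/5 = -⅘ + 28*A/5)
X(v) = -5 (X(v) = -5*1 = -5)
a = 19388/5 (a = -2*(-1966 + (-⅘ + (28/5)*5)) = -2*(-1966 + (-⅘ + 28)) = -2*(-1966 + 136/5) = -2*(-9694/5) = 19388/5 ≈ 3877.6)
√(a + (-25 + X(2))*(-3)) = √(19388/5 + (-25 - 5)*(-3)) = √(19388/5 - 30*(-3)) = √(19388/5 + 90) = √(19838/5) = √99190/5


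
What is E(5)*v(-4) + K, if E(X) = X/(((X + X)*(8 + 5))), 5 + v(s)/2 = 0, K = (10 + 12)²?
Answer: 6287/13 ≈ 483.62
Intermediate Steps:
K = 484 (K = 22² = 484)
v(s) = -10 (v(s) = -10 + 2*0 = -10 + 0 = -10)
E(X) = 1/26 (E(X) = X/(((2*X)*13)) = X/((26*X)) = X*(1/(26*X)) = 1/26)
E(5)*v(-4) + K = (1/26)*(-10) + 484 = -5/13 + 484 = 6287/13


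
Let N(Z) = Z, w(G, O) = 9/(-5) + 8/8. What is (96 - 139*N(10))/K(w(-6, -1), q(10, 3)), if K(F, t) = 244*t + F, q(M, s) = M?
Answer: -3235/6098 ≈ -0.53050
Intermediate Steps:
w(G, O) = -⅘ (w(G, O) = 9*(-⅕) + 8*(⅛) = -9/5 + 1 = -⅘)
K(F, t) = F + 244*t
(96 - 139*N(10))/K(w(-6, -1), q(10, 3)) = (96 - 139*10)/(-⅘ + 244*10) = (96 - 1390)/(-⅘ + 2440) = -1294/12196/5 = -1294*5/12196 = -3235/6098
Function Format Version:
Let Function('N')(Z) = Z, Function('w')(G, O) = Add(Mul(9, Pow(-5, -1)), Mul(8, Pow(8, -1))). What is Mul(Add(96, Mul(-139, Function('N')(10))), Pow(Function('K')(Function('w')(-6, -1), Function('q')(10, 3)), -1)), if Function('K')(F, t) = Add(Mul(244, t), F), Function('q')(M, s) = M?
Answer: Rational(-3235, 6098) ≈ -0.53050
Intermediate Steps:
Function('w')(G, O) = Rational(-4, 5) (Function('w')(G, O) = Add(Mul(9, Rational(-1, 5)), Mul(8, Rational(1, 8))) = Add(Rational(-9, 5), 1) = Rational(-4, 5))
Function('K')(F, t) = Add(F, Mul(244, t))
Mul(Add(96, Mul(-139, Function('N')(10))), Pow(Function('K')(Function('w')(-6, -1), Function('q')(10, 3)), -1)) = Mul(Add(96, Mul(-139, 10)), Pow(Add(Rational(-4, 5), Mul(244, 10)), -1)) = Mul(Add(96, -1390), Pow(Add(Rational(-4, 5), 2440), -1)) = Mul(-1294, Pow(Rational(12196, 5), -1)) = Mul(-1294, Rational(5, 12196)) = Rational(-3235, 6098)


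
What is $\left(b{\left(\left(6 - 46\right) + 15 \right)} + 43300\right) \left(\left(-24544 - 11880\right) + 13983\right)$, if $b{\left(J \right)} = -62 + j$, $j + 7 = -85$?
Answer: $-968239386$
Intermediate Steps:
$j = -92$ ($j = -7 - 85 = -92$)
$b{\left(J \right)} = -154$ ($b{\left(J \right)} = -62 - 92 = -154$)
$\left(b{\left(\left(6 - 46\right) + 15 \right)} + 43300\right) \left(\left(-24544 - 11880\right) + 13983\right) = \left(-154 + 43300\right) \left(\left(-24544 - 11880\right) + 13983\right) = 43146 \left(\left(-24544 - 11880\right) + 13983\right) = 43146 \left(-36424 + 13983\right) = 43146 \left(-22441\right) = -968239386$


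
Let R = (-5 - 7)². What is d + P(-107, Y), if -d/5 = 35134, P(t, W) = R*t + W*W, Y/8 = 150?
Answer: 1248922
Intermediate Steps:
Y = 1200 (Y = 8*150 = 1200)
R = 144 (R = (-12)² = 144)
P(t, W) = W² + 144*t (P(t, W) = 144*t + W*W = 144*t + W² = W² + 144*t)
d = -175670 (d = -5*35134 = -175670)
d + P(-107, Y) = -175670 + (1200² + 144*(-107)) = -175670 + (1440000 - 15408) = -175670 + 1424592 = 1248922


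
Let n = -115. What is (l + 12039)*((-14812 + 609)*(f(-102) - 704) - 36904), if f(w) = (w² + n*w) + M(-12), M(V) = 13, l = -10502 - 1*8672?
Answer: 2173262728455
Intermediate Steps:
l = -19174 (l = -10502 - 8672 = -19174)
f(w) = 13 + w² - 115*w (f(w) = (w² - 115*w) + 13 = 13 + w² - 115*w)
(l + 12039)*((-14812 + 609)*(f(-102) - 704) - 36904) = (-19174 + 12039)*((-14812 + 609)*((13 + (-102)² - 115*(-102)) - 704) - 36904) = -7135*(-14203*((13 + 10404 + 11730) - 704) - 36904) = -7135*(-14203*(22147 - 704) - 36904) = -7135*(-14203*21443 - 36904) = -7135*(-304554929 - 36904) = -7135*(-304591833) = 2173262728455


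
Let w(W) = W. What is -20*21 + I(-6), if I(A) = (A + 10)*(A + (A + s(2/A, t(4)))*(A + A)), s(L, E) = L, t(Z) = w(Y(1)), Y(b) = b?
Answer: -140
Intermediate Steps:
t(Z) = 1
I(A) = (10 + A)*(A + 2*A*(A + 2/A)) (I(A) = (A + 10)*(A + (A + 2/A)*(A + A)) = (10 + A)*(A + (A + 2/A)*(2*A)) = (10 + A)*(A + 2*A*(A + 2/A)))
-20*21 + I(-6) = -20*21 + (40 - 6*(14 + 2*(-6)² + 21*(-6))) = -420 + (40 - 6*(14 + 2*36 - 126)) = -420 + (40 - 6*(14 + 72 - 126)) = -420 + (40 - 6*(-40)) = -420 + (40 + 240) = -420 + 280 = -140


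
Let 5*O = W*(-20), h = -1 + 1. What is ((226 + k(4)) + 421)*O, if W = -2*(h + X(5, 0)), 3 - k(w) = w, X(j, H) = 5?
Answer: 25840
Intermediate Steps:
h = 0
k(w) = 3 - w
W = -10 (W = -2*(0 + 5) = -2*5 = -10)
O = 40 (O = (-10*(-20))/5 = (1/5)*200 = 40)
((226 + k(4)) + 421)*O = ((226 + (3 - 1*4)) + 421)*40 = ((226 + (3 - 4)) + 421)*40 = ((226 - 1) + 421)*40 = (225 + 421)*40 = 646*40 = 25840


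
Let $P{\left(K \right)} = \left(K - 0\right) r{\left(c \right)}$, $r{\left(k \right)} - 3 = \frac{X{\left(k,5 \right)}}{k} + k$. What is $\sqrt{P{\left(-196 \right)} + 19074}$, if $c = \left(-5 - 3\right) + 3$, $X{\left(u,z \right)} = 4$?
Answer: $\frac{\sqrt{490570}}{5} \approx 140.08$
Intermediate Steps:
$c = -5$ ($c = -8 + 3 = -5$)
$r{\left(k \right)} = 3 + k + \frac{4}{k}$ ($r{\left(k \right)} = 3 + \left(\frac{4}{k} + k\right) = 3 + \left(k + \frac{4}{k}\right) = 3 + k + \frac{4}{k}$)
$P{\left(K \right)} = - \frac{14 K}{5}$ ($P{\left(K \right)} = \left(K - 0\right) \left(3 - 5 + \frac{4}{-5}\right) = \left(K + 0\right) \left(3 - 5 + 4 \left(- \frac{1}{5}\right)\right) = K \left(3 - 5 - \frac{4}{5}\right) = K \left(- \frac{14}{5}\right) = - \frac{14 K}{5}$)
$\sqrt{P{\left(-196 \right)} + 19074} = \sqrt{\left(- \frac{14}{5}\right) \left(-196\right) + 19074} = \sqrt{\frac{2744}{5} + 19074} = \sqrt{\frac{98114}{5}} = \frac{\sqrt{490570}}{5}$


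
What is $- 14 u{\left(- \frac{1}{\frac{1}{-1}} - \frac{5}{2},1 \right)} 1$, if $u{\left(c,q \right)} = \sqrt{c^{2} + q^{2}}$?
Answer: $- 7 \sqrt{13} \approx -25.239$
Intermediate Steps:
$- 14 u{\left(- \frac{1}{\frac{1}{-1}} - \frac{5}{2},1 \right)} 1 = - 14 \sqrt{\left(- \frac{1}{\frac{1}{-1}} - \frac{5}{2}\right)^{2} + 1^{2}} \cdot 1 = - 14 \sqrt{\left(- \frac{1}{-1} - \frac{5}{2}\right)^{2} + 1} \cdot 1 = - 14 \sqrt{\left(\left(-1\right) \left(-1\right) - \frac{5}{2}\right)^{2} + 1} \cdot 1 = - 14 \sqrt{\left(1 - \frac{5}{2}\right)^{2} + 1} \cdot 1 = - 14 \sqrt{\left(- \frac{3}{2}\right)^{2} + 1} \cdot 1 = - 14 \sqrt{\frac{9}{4} + 1} \cdot 1 = - 14 \sqrt{\frac{13}{4}} \cdot 1 = - 14 \frac{\sqrt{13}}{2} \cdot 1 = - 7 \sqrt{13} \cdot 1 = - 7 \sqrt{13}$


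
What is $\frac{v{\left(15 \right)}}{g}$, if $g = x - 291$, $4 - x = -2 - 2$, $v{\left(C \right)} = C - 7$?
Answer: $- \frac{8}{283} \approx -0.028269$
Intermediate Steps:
$v{\left(C \right)} = -7 + C$ ($v{\left(C \right)} = C - 7 = -7 + C$)
$x = 8$ ($x = 4 - \left(-2 - 2\right) = 4 - -4 = 4 + 4 = 8$)
$g = -283$ ($g = 8 - 291 = -283$)
$\frac{v{\left(15 \right)}}{g} = \frac{-7 + 15}{-283} = 8 \left(- \frac{1}{283}\right) = - \frac{8}{283}$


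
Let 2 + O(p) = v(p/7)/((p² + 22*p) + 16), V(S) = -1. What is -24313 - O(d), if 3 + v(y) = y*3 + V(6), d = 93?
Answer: -1822766098/74977 ≈ -24311.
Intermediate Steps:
v(y) = -4 + 3*y (v(y) = -3 + (y*3 - 1) = -3 + (3*y - 1) = -3 + (-1 + 3*y) = -4 + 3*y)
O(p) = -2 + (-4 + 3*p/7)/(16 + p² + 22*p) (O(p) = -2 + (-4 + 3*(p/7))/((p² + 22*p) + 16) = -2 + (-4 + 3*(p*(⅐)))/(16 + p² + 22*p) = -2 + (-4 + 3*(p/7))/(16 + p² + 22*p) = -2 + (-4 + 3*p/7)/(16 + p² + 22*p))
-24313 - O(d) = -24313 - (-252 - 305*93 - 14*93²)/(7*(16 + 93² + 22*93)) = -24313 - (-252 - 28365 - 14*8649)/(7*(16 + 8649 + 2046)) = -24313 - (-252 - 28365 - 121086)/(7*10711) = -24313 - (-149703)/(7*10711) = -24313 - 1*(-149703/74977) = -24313 + 149703/74977 = -1822766098/74977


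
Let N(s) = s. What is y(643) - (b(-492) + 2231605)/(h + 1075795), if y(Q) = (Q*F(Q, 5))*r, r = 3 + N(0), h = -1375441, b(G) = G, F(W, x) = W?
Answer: 371667248275/299646 ≈ 1.2404e+6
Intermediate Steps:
r = 3 (r = 3 + 0 = 3)
y(Q) = 3*Q**2 (y(Q) = (Q*Q)*3 = Q**2*3 = 3*Q**2)
y(643) - (b(-492) + 2231605)/(h + 1075795) = 3*643**2 - (-492 + 2231605)/(-1375441 + 1075795) = 3*413449 - 2231113/(-299646) = 1240347 - 2231113*(-1)/299646 = 1240347 - 1*(-2231113/299646) = 1240347 + 2231113/299646 = 371667248275/299646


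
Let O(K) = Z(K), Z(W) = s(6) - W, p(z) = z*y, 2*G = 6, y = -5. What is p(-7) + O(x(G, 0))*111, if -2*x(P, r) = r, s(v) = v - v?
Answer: 35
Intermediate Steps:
G = 3 (G = (½)*6 = 3)
s(v) = 0
p(z) = -5*z (p(z) = z*(-5) = -5*z)
x(P, r) = -r/2
Z(W) = -W (Z(W) = 0 - W = -W)
O(K) = -K
p(-7) + O(x(G, 0))*111 = -5*(-7) - (-1)*0/2*111 = 35 - 1*0*111 = 35 + 0*111 = 35 + 0 = 35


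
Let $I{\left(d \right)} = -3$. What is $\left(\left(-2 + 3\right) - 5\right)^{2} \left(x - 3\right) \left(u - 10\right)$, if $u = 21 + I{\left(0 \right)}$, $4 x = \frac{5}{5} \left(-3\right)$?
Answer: $-480$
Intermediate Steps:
$x = - \frac{3}{4}$ ($x = \frac{\frac{5}{5} \left(-3\right)}{4} = \frac{5 \cdot \frac{1}{5} \left(-3\right)}{4} = \frac{1 \left(-3\right)}{4} = \frac{1}{4} \left(-3\right) = - \frac{3}{4} \approx -0.75$)
$u = 18$ ($u = 21 - 3 = 18$)
$\left(\left(-2 + 3\right) - 5\right)^{2} \left(x - 3\right) \left(u - 10\right) = \left(\left(-2 + 3\right) - 5\right)^{2} \left(- \frac{3}{4} - 3\right) \left(18 - 10\right) = \left(1 - 5\right)^{2} \left(- \frac{15}{4}\right) 8 = \left(-4\right)^{2} \left(- \frac{15}{4}\right) 8 = 16 \left(- \frac{15}{4}\right) 8 = \left(-60\right) 8 = -480$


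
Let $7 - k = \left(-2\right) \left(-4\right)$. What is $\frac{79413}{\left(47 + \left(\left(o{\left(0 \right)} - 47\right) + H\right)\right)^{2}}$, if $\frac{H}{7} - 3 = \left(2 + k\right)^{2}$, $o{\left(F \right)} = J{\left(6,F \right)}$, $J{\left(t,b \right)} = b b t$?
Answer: $\frac{79413}{784} \approx 101.29$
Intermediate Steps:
$k = -1$ ($k = 7 - \left(-2\right) \left(-4\right) = 7 - 8 = -1$)
$J{\left(t,b \right)} = t b^{2}$ ($J{\left(t,b \right)} = b^{2} t = t b^{2}$)
$o{\left(F \right)} = 6 F^{2}$
$H = 28$ ($H = 21 + 7 \left(2 - 1\right)^{2} = 21 + 7 \cdot 1^{2} = 21 + 7 \cdot 1 = 21 + 7 = 28$)
$\frac{79413}{\left(47 + \left(\left(o{\left(0 \right)} - 47\right) + H\right)\right)^{2}} = \frac{79413}{\left(47 + \left(\left(6 \cdot 0^{2} - 47\right) + 28\right)\right)^{2}} = \frac{79413}{\left(47 + \left(\left(6 \cdot 0 - 47\right) + 28\right)\right)^{2}} = \frac{79413}{\left(47 + \left(\left(0 - 47\right) + 28\right)\right)^{2}} = \frac{79413}{\left(47 + \left(-47 + 28\right)\right)^{2}} = \frac{79413}{\left(47 - 19\right)^{2}} = \frac{79413}{28^{2}} = \frac{79413}{784}$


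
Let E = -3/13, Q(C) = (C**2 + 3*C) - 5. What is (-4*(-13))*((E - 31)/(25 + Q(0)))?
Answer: -406/5 ≈ -81.200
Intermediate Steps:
Q(C) = -5 + C**2 + 3*C
E = -3/13 (E = -3*1/13 = -3/13 ≈ -0.23077)
(-4*(-13))*((E - 31)/(25 + Q(0))) = (-4*(-13))*((-3/13 - 31)/(25 + (-5 + 0**2 + 3*0))) = 52*(-406/(13*(25 + (-5 + 0 + 0)))) = 52*(-406/(13*(25 - 5))) = 52*(-406/13/20) = 52*(-406/13*1/20) = 52*(-203/130) = -406/5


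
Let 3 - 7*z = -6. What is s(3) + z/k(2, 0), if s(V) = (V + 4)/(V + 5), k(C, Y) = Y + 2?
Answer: 85/56 ≈ 1.5179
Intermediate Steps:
k(C, Y) = 2 + Y
z = 9/7 (z = 3/7 - 1/7*(-6) = 3/7 + 6/7 = 9/7 ≈ 1.2857)
s(V) = (4 + V)/(5 + V)
s(3) + z/k(2, 0) = (4 + 3)/(5 + 3) + 9/(7*(2 + 0)) = 7/8 + (9/7)/2 = (1/8)*7 + (9/7)*(1/2) = 7/8 + 9/14 = 85/56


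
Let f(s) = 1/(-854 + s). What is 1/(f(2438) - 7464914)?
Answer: -1584/11824423775 ≈ -1.3396e-7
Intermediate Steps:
1/(f(2438) - 7464914) = 1/(1/(-854 + 2438) - 7464914) = 1/(1/1584 - 7464914) = 1/(-11824423775/1584) = -1584/11824423775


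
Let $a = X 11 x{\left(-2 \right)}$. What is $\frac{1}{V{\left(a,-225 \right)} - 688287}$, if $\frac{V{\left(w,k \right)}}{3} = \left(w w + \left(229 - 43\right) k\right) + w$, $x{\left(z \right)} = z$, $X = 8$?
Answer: $- \frac{1}{721437} \approx -1.3861 \cdot 10^{-6}$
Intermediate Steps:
$a = -176$ ($a = 8 \cdot 11 \left(-2\right) = 88 \left(-2\right) = -176$)
$V{\left(w,k \right)} = 3 w + 3 w^{2} + 558 k$ ($V{\left(w,k \right)} = 3 \left(\left(w w + \left(229 - 43\right) k\right) + w\right) = 3 \left(\left(w^{2} + 186 k\right) + w\right) = 3 \left(w + w^{2} + 186 k\right) = 3 w + 3 w^{2} + 558 k$)
$\frac{1}{V{\left(a,-225 \right)} - 688287} = \frac{1}{\left(3 \left(-176\right) + 3 \left(-176\right)^{2} + 558 \left(-225\right)\right) - 688287} = \frac{1}{\left(-528 + 3 \cdot 30976 - 125550\right) - 688287} = \frac{1}{\left(-528 + 92928 - 125550\right) - 688287} = \frac{1}{-33150 - 688287} = \frac{1}{-721437} = - \frac{1}{721437}$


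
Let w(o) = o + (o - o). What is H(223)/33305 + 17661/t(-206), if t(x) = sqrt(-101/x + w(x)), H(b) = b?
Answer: 223/33305 - 17661*I*sqrt(8721010)/42335 ≈ 0.0066957 - 1232.0*I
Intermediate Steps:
w(o) = o (w(o) = o + 0 = o)
t(x) = sqrt(x - 101/x) (t(x) = sqrt(-101/x + x) = sqrt(x - 101/x))
H(223)/33305 + 17661/t(-206) = 223/33305 + 17661/(sqrt(-206 - 101/(-206))) = 223*(1/33305) + 17661/(sqrt(-206 - 101*(-1/206))) = 223/33305 + 17661/(sqrt(-206 + 101/206)) = 223/33305 + 17661/(sqrt(-42335/206)) = 223/33305 + 17661/((I*sqrt(8721010)/206)) = 223/33305 + 17661*(-I*sqrt(8721010)/42335) = 223/33305 - 17661*I*sqrt(8721010)/42335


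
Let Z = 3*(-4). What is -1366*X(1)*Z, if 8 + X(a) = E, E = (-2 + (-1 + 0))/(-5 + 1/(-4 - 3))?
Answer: -121574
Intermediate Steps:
E = 7/12 (E = (-2 - 1)/(-5 + 1/(-7)) = -3/(-5 - ⅐) = -3/(-36/7) = -3*(-7/36) = 7/12 ≈ 0.58333)
X(a) = -89/12 (X(a) = -8 + 7/12 = -89/12)
Z = -12
-1366*X(1)*Z = -(-60787)*(-12)/6 = -1366*89 = -121574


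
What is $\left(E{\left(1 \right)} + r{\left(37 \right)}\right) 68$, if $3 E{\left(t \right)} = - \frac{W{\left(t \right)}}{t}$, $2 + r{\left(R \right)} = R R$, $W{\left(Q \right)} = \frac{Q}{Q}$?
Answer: $\frac{278800}{3} \approx 92933.0$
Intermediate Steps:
$W{\left(Q \right)} = 1$
$r{\left(R \right)} = -2 + R^{2}$ ($r{\left(R \right)} = -2 + R R = -2 + R^{2}$)
$E{\left(t \right)} = - \frac{1}{3 t}$ ($E{\left(t \right)} = \frac{\left(-1\right) 1 \frac{1}{t}}{3} = \frac{\left(-1\right) \frac{1}{t}}{3} = - \frac{1}{3 t}$)
$\left(E{\left(1 \right)} + r{\left(37 \right)}\right) 68 = \left(- \frac{1}{3 \cdot 1} - \left(2 - 37^{2}\right)\right) 68 = \left(\left(- \frac{1}{3}\right) 1 + \left(-2 + 1369\right)\right) 68 = \left(- \frac{1}{3} + 1367\right) 68 = \frac{4100}{3} \cdot 68 = \frac{278800}{3}$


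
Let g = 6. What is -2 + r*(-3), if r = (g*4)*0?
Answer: -2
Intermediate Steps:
r = 0 (r = (6*4)*0 = 24*0 = 0)
-2 + r*(-3) = -2 + 0*(-3) = -2 + 0 = -2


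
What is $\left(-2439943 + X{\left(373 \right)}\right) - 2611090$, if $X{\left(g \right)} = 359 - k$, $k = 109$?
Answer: $-5050783$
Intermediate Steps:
$X{\left(g \right)} = 250$ ($X{\left(g \right)} = 359 - 109 = 250$)
$\left(-2439943 + X{\left(373 \right)}\right) - 2611090 = \left(-2439943 + 250\right) - 2611090 = -2439693 - 2611090 = -5050783$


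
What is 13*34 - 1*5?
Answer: 437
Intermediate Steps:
13*34 - 1*5 = 442 - 5 = 437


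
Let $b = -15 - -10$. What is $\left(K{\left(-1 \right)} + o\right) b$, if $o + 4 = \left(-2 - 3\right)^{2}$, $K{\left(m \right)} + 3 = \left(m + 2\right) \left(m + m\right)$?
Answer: $-80$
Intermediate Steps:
$b = -5$ ($b = -15 + 10 = -5$)
$K{\left(m \right)} = -3 + 2 m \left(2 + m\right)$ ($K{\left(m \right)} = -3 + \left(m + 2\right) \left(m + m\right) = -3 + \left(2 + m\right) 2 m = -3 + 2 m \left(2 + m\right)$)
$o = 21$ ($o = -4 + \left(-2 - 3\right)^{2} = -4 + \left(-5\right)^{2} = -4 + 25 = 21$)
$\left(K{\left(-1 \right)} + o\right) b = \left(\left(-3 + 2 \left(-1\right)^{2} + 4 \left(-1\right)\right) + 21\right) \left(-5\right) = \left(\left(-3 + 2 \cdot 1 - 4\right) + 21\right) \left(-5\right) = \left(\left(-3 + 2 - 4\right) + 21\right) \left(-5\right) = \left(-5 + 21\right) \left(-5\right) = 16 \left(-5\right) = -80$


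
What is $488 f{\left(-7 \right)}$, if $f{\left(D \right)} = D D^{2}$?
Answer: $-167384$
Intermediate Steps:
$f{\left(D \right)} = D^{3}$
$488 f{\left(-7 \right)} = 488 \left(-7\right)^{3} = 488 \left(-343\right) = -167384$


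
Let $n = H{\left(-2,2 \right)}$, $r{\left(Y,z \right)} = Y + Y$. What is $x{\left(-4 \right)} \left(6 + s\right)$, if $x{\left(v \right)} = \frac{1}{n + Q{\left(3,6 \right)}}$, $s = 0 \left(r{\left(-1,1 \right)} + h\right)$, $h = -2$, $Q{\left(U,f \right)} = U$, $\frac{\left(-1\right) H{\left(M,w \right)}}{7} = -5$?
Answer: $\frac{3}{19} \approx 0.15789$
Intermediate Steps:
$H{\left(M,w \right)} = 35$ ($H{\left(M,w \right)} = \left(-7\right) \left(-5\right) = 35$)
$r{\left(Y,z \right)} = 2 Y$
$n = 35$
$s = 0$ ($s = 0 \left(2 \left(-1\right) - 2\right) = 0 \left(-2 - 2\right) = 0 \left(-4\right) = 0$)
$x{\left(v \right)} = \frac{1}{38}$ ($x{\left(v \right)} = \frac{1}{35 + 3} = \frac{1}{38}$)
$x{\left(-4 \right)} \left(6 + s\right) = \frac{6 + 0}{38} = \frac{1}{38} \cdot 6 = \frac{3}{19}$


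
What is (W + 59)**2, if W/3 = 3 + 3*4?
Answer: 10816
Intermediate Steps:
W = 45 (W = 3*(3 + 3*4) = 3*(3 + 12) = 3*15 = 45)
(W + 59)**2 = (45 + 59)**2 = 104**2 = 10816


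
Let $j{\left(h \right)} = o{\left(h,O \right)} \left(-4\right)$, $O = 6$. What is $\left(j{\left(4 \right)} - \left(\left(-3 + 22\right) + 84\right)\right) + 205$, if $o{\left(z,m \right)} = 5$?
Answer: $82$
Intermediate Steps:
$j{\left(h \right)} = -20$ ($j{\left(h \right)} = 5 \left(-4\right) = -20$)
$\left(j{\left(4 \right)} - \left(\left(-3 + 22\right) + 84\right)\right) + 205 = \left(-20 - \left(\left(-3 + 22\right) + 84\right)\right) + 205 = \left(-20 - \left(19 + 84\right)\right) + 205 = \left(-20 - 103\right) + 205 = -123 + 205 = 82$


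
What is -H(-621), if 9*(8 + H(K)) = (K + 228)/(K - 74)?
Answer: 16549/2085 ≈ 7.9372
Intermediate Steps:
H(K) = -8 + (228 + K)/(9*(-74 + K)) (H(K) = -8 + ((K + 228)/(K - 74))/9 = -8 + ((228 + K)/(-74 + K))/9 = -8 + (228 + K)/(9*(-74 + K)))
-H(-621) = -(5556 - 71*(-621))/(9*(-74 - 621)) = -(5556 + 44091)/(9*(-695)) = -(-1)*49647/(9*695) = -1*(-16549/2085) = 16549/2085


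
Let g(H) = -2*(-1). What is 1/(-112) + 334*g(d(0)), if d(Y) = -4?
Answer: 74815/112 ≈ 667.99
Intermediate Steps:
g(H) = 2
1/(-112) + 334*g(d(0)) = 1/(-112) + 334*2 = -1/112 + 668 = 74815/112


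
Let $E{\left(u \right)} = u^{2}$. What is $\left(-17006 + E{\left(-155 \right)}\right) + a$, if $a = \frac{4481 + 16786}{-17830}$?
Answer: $\frac{125127503}{17830} \approx 7017.8$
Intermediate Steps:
$a = - \frac{21267}{17830}$ ($a = 21267 \left(- \frac{1}{17830}\right) = - \frac{21267}{17830} \approx -1.1928$)
$\left(-17006 + E{\left(-155 \right)}\right) + a = \left(-17006 + \left(-155\right)^{2}\right) - \frac{21267}{17830} = \left(-17006 + 24025\right) - \frac{21267}{17830} = 7019 - \frac{21267}{17830} = \frac{125127503}{17830}$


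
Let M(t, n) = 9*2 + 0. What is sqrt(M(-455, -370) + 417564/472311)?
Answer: sqrt(2406758)/357 ≈ 4.3456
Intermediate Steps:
M(t, n) = 18 (M(t, n) = 18 + 0 = 18)
sqrt(M(-455, -370) + 417564/472311) = sqrt(18 + 417564/472311) = sqrt(18 + 417564*(1/472311)) = sqrt(18 + 6628/7497) = sqrt(141574/7497) = sqrt(2406758)/357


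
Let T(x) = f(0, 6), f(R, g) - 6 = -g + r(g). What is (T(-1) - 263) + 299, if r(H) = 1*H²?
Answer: 72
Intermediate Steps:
r(H) = H²
f(R, g) = 6 + g² - g (f(R, g) = 6 + (-g + g²) = 6 + (g² - g) = 6 + g² - g)
T(x) = 36 (T(x) = 6 + 6² - 1*6 = 6 + 36 - 6 = 36)
(T(-1) - 263) + 299 = (36 - 263) + 299 = -227 + 299 = 72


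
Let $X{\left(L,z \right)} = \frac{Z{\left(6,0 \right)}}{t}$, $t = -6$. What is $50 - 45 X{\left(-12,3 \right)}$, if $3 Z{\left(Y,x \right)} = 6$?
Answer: $65$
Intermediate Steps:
$Z{\left(Y,x \right)} = 2$ ($Z{\left(Y,x \right)} = \frac{1}{3} \cdot 6 = 2$)
$X{\left(L,z \right)} = - \frac{1}{3}$ ($X{\left(L,z \right)} = \frac{2}{-6} = 2 \left(- \frac{1}{6}\right) = - \frac{1}{3}$)
$50 - 45 X{\left(-12,3 \right)} = 50 - -15 = 50 + 15 = 65$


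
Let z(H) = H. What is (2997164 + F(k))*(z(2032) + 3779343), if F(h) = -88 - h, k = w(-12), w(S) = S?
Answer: 11333113636000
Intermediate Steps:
k = -12
(2997164 + F(k))*(z(2032) + 3779343) = (2997164 + (-88 - 1*(-12)))*(2032 + 3779343) = (2997164 + (-88 + 12))*3781375 = (2997164 - 76)*3781375 = 2997088*3781375 = 11333113636000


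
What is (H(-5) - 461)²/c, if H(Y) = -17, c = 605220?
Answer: 57121/151305 ≈ 0.37752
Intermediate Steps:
(H(-5) - 461)²/c = (-17 - 461)²/605220 = (-478)²*(1/605220) = 228484*(1/605220) = 57121/151305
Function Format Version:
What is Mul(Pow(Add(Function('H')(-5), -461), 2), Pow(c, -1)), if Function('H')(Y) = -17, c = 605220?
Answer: Rational(57121, 151305) ≈ 0.37752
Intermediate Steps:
Mul(Pow(Add(Function('H')(-5), -461), 2), Pow(c, -1)) = Mul(Pow(Add(-17, -461), 2), Pow(605220, -1)) = Mul(Pow(-478, 2), Rational(1, 605220)) = Mul(228484, Rational(1, 605220)) = Rational(57121, 151305)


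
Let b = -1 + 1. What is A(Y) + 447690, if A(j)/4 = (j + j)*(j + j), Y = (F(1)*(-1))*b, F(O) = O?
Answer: 447690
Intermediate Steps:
b = 0
Y = 0 (Y = (1*(-1))*0 = -1*0 = 0)
A(j) = 16*j**2 (A(j) = 4*((j + j)*(j + j)) = 4*((2*j)*(2*j)) = 4*(4*j**2) = 16*j**2)
A(Y) + 447690 = 16*0**2 + 447690 = 16*0 + 447690 = 0 + 447690 = 447690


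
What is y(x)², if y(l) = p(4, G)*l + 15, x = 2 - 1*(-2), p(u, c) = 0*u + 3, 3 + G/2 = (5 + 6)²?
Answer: 729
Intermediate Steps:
G = 236 (G = -6 + 2*(5 + 6)² = -6 + 2*11² = -6 + 2*121 = -6 + 242 = 236)
p(u, c) = 3 (p(u, c) = 0 + 3 = 3)
x = 4 (x = 2 + 2 = 4)
y(l) = 15 + 3*l (y(l) = 3*l + 15 = 15 + 3*l)
y(x)² = (15 + 3*4)² = (15 + 12)² = 27² = 729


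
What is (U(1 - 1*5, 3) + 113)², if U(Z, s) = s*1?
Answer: 13456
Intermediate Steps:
U(Z, s) = s
(U(1 - 1*5, 3) + 113)² = (3 + 113)² = 116² = 13456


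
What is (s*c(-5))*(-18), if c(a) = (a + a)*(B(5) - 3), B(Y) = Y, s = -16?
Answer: -5760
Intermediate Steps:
c(a) = 4*a (c(a) = (a + a)*(5 - 3) = (2*a)*2 = 4*a)
(s*c(-5))*(-18) = -64*(-5)*(-18) = -16*(-20)*(-18) = 320*(-18) = -5760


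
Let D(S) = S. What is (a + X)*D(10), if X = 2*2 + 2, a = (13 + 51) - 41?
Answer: 290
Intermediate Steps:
a = 23 (a = 64 - 41 = 23)
X = 6 (X = 4 + 2 = 6)
(a + X)*D(10) = (23 + 6)*10 = 29*10 = 290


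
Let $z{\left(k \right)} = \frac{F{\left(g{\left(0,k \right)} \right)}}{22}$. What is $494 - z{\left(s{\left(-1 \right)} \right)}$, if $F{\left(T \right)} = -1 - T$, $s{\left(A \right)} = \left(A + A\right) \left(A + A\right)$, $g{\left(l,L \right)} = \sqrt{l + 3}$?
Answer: $\frac{10869}{22} + \frac{\sqrt{3}}{22} \approx 494.12$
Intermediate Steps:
$g{\left(l,L \right)} = \sqrt{3 + l}$
$s{\left(A \right)} = 4 A^{2}$ ($s{\left(A \right)} = 2 A 2 A = 4 A^{2}$)
$z{\left(k \right)} = - \frac{1}{22} - \frac{\sqrt{3}}{22}$ ($z{\left(k \right)} = \frac{-1 - \sqrt{3 + 0}}{22} = \left(-1 - \sqrt{3}\right) \frac{1}{22} = - \frac{1}{22} - \frac{\sqrt{3}}{22}$)
$494 - z{\left(s{\left(-1 \right)} \right)} = 494 - \left(- \frac{1}{22} - \frac{\sqrt{3}}{22}\right) = 494 + \left(\frac{1}{22} + \frac{\sqrt{3}}{22}\right) = \frac{10869}{22} + \frac{\sqrt{3}}{22}$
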